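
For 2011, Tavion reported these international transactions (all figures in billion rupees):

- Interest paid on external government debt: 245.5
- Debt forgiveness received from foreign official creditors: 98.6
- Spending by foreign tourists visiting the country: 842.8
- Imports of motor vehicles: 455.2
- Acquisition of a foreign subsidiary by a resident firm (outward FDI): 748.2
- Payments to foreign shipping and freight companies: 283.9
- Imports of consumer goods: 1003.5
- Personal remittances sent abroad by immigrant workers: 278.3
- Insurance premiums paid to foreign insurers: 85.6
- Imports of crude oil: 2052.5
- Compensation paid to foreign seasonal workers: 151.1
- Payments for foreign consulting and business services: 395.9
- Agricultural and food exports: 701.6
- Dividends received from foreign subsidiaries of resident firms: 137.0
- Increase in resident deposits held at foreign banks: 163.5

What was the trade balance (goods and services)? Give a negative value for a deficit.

-2732.2

Goods: -2052.5 - 1003.5 + 701.6 - 455.2 = -2809.6
Services: -85.6 - 395.9 + 842.8 - 283.9 = 77.4
Trade balance = -2809.6 + 77.4 = -2732.2
(Excluded from the trade balance — primary income: interest paid on external government debt 245.5, compensation paid to foreign seasonal workers 151.1, dividends received from foreign subsidiaries of resident firms 137.0; capital account: debt forgiveness received from foreign official creditors 98.6; financial account: acquisition of a foreign subsidiary by a resident firm (outward FDI) 748.2, increase in resident deposits held at foreign banks 163.5; secondary income: personal remittances sent abroad by immigrant workers 278.3.)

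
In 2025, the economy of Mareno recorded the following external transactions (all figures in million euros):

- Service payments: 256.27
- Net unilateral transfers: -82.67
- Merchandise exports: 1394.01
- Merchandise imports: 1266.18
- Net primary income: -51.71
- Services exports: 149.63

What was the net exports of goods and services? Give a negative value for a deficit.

21.19

Goods balance = 1394.01 - 1266.18 = 127.83
Services balance = 149.63 - 256.27 = -106.64
Trade balance (goods + services) = 127.83 + (-106.64) = 21.19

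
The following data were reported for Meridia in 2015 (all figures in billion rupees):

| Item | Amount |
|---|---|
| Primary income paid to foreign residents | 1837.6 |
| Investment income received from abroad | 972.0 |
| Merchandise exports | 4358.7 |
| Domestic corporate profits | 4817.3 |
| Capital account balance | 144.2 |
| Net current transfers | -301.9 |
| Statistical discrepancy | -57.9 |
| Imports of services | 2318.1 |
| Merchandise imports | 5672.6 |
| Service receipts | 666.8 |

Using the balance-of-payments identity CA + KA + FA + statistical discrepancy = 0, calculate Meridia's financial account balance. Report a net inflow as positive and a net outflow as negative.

4046.4

Goods balance = 4358.7 - 5672.6 = -1313.9
Services balance = 666.8 - 2318.1 = -1651.3
Trade balance (goods + services) = -1313.9 + (-1651.3) = -2965.2
Net primary income = 972.0 - 1837.6 = -865.6
Net secondary income = -301.9
Current account = -2965.2 + (-865.6) + (-301.9) = -4132.7
Financial account = -(-4132.7 + 144.2 + (-57.9)) = 4046.4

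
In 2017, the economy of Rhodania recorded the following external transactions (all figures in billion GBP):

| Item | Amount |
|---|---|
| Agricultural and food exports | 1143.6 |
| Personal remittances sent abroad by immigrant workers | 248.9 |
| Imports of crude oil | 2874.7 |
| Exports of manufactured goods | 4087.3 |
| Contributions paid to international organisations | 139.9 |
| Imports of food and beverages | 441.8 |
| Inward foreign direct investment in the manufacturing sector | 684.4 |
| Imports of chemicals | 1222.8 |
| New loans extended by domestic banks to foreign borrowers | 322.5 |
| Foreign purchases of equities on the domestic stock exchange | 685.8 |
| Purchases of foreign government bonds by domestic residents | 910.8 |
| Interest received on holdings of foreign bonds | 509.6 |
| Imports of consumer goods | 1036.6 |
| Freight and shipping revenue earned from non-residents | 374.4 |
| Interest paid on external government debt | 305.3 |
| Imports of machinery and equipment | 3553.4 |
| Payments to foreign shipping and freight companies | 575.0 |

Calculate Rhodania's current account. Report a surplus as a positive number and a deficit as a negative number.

-4283.5

Goods: -1036.6 - 441.8 - 3553.4 + 1143.6 + 4087.3 - 2874.7 - 1222.8 = -3898.4
Services: 374.4 - 575.0 = -200.6
Primary income: 509.6 - 305.3 = 204.3
Secondary income: -139.9 - 248.9 = -388.8
Current account = (-3898.4) + (-200.6) + 204.3 + (-388.8) = -4283.5
(Excluded from the current account — financial account: inward foreign direct investment in the manufacturing sector 684.4, new loans extended by domestic banks to foreign borrowers 322.5, foreign purchases of equities on the domestic stock exchange 685.8, purchases of foreign government bonds by domestic residents 910.8.)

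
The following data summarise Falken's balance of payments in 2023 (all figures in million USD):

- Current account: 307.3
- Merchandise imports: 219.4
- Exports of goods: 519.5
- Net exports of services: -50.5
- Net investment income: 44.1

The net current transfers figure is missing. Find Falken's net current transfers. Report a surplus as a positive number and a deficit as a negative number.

13.6

Current account = goods balance + services balance + net primary income + net secondary income
Sum of the known components = 293.7
Net current transfers = CA - (known components) = 307.3 - 293.7 = 13.6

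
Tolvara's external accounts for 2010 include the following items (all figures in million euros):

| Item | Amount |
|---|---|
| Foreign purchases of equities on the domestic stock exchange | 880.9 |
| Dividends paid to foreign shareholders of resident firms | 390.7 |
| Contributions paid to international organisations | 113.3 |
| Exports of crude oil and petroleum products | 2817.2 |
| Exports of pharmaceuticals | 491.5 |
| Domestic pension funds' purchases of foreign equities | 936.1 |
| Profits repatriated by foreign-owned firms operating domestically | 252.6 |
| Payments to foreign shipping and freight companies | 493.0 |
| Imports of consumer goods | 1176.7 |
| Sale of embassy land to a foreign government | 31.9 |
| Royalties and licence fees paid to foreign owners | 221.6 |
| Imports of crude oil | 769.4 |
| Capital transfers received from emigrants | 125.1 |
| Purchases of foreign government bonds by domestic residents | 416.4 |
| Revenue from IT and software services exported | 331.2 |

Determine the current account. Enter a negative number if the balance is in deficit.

222.6

Goods: -1176.7 + 491.5 - 769.4 + 2817.2 = 1362.6
Services: -493.0 + 331.2 - 221.6 = -383.4
Primary income: -390.7 - 252.6 = -643.3
Secondary income: -113.3
Current account = 1362.6 + (-383.4) + (-643.3) + (-113.3) = 222.6
(Excluded from the current account — financial account: foreign purchases of equities on the domestic stock exchange 880.9, domestic pension funds' purchases of foreign equities 936.1, purchases of foreign government bonds by domestic residents 416.4; capital account: sale of embassy land to a foreign government 31.9, capital transfers received from emigrants 125.1.)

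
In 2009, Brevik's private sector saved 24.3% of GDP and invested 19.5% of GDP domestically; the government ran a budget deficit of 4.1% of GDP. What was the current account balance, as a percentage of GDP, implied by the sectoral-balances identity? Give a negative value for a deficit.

By the sectoral-balances identity, CA = (S_private - I) + (T - G).
Private balance = 24.3 - 19.5 = 4.8
Government balance (T - G) = -4.1
CA = 4.8 + (-4.1) = 0.7

0.7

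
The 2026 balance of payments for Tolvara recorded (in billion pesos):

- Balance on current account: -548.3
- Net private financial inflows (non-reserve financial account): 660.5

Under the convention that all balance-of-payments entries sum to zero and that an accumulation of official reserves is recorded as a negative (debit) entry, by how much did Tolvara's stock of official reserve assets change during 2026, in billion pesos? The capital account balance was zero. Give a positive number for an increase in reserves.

112.2

Official reserve transactions balance = -((-548.3) + 660.5) = -112.2
An accumulation of reserves is recorded as a debit (negative entry), so the change in the stock of reserves is the negative of that balance.
Change in official reserves = -(-112.2) = 112.2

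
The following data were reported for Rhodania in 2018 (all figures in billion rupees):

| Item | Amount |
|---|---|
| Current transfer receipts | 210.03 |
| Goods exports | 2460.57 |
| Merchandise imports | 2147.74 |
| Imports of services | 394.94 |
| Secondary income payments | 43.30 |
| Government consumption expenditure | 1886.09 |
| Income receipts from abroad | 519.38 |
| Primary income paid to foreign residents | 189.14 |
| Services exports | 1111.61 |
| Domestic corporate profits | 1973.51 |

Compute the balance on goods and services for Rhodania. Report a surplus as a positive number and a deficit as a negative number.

Goods balance = 2460.57 - 2147.74 = 312.83
Services balance = 1111.61 - 394.94 = 716.67
Trade balance (goods + services) = 312.83 + 716.67 = 1029.50

1029.50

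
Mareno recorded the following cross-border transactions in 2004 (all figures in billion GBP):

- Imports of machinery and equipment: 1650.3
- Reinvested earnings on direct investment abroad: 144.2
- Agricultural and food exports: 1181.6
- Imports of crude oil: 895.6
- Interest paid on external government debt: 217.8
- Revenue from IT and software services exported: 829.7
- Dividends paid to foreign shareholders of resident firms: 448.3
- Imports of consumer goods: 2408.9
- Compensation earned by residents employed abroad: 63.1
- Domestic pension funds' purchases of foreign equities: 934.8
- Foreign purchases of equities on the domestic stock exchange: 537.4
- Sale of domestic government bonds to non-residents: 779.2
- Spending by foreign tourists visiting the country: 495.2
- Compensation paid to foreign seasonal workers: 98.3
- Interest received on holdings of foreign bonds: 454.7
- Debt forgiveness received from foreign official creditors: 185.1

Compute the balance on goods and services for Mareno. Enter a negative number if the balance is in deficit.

Goods: -1650.3 - 895.6 - 2408.9 + 1181.6 = -3773.2
Services: 495.2 + 829.7 = 1324.9
Trade balance = -3773.2 + 1324.9 = -2448.3
(Excluded from the trade balance — primary income: reinvested earnings on direct investment abroad 144.2, interest paid on external government debt 217.8, dividends paid to foreign shareholders of resident firms 448.3, compensation earned by residents employed abroad 63.1, compensation paid to foreign seasonal workers 98.3, interest received on holdings of foreign bonds 454.7; financial account: domestic pension funds' purchases of foreign equities 934.8, foreign purchases of equities on the domestic stock exchange 537.4, sale of domestic government bonds to non-residents 779.2; capital account: debt forgiveness received from foreign official creditors 185.1.)

-2448.3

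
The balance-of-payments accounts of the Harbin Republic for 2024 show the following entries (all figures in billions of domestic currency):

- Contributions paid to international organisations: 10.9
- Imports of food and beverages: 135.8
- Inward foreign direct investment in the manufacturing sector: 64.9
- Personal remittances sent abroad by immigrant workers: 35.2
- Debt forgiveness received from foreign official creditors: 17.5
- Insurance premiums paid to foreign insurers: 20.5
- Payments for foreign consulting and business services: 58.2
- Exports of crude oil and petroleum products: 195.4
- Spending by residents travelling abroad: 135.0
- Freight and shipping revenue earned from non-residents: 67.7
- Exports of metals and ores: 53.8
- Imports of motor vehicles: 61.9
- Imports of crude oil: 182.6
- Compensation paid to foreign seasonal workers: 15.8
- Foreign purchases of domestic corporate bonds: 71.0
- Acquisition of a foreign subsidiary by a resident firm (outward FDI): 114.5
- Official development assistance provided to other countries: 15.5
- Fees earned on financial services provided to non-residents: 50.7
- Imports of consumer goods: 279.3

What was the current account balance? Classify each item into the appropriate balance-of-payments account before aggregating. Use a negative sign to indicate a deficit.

Goods: -279.3 - 182.6 - 61.9 + 195.4 - 135.8 + 53.8 = -410.4
Services: -20.5 + 50.7 - 58.2 + 67.7 - 135.0 = -95.3
Primary income: -15.8
Secondary income: -10.9 - 15.5 - 35.2 = -61.6
Current account = (-410.4) + (-95.3) + (-15.8) + (-61.6) = -583.1
(Excluded from the current account — financial account: inward foreign direct investment in the manufacturing sector 64.9, foreign purchases of domestic corporate bonds 71.0, acquisition of a foreign subsidiary by a resident firm (outward FDI) 114.5; capital account: debt forgiveness received from foreign official creditors 17.5.)

-583.1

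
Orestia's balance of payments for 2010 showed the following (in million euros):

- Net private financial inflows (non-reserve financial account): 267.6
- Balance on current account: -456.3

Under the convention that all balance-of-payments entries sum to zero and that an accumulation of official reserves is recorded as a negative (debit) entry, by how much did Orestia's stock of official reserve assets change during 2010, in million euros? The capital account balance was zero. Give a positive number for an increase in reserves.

Official reserve transactions balance = -((-456.3) + 267.6) = 188.7
An accumulation of reserves is recorded as a debit (negative entry), so the change in the stock of reserves is the negative of that balance.
Change in official reserves = -(188.7) = -188.7

-188.7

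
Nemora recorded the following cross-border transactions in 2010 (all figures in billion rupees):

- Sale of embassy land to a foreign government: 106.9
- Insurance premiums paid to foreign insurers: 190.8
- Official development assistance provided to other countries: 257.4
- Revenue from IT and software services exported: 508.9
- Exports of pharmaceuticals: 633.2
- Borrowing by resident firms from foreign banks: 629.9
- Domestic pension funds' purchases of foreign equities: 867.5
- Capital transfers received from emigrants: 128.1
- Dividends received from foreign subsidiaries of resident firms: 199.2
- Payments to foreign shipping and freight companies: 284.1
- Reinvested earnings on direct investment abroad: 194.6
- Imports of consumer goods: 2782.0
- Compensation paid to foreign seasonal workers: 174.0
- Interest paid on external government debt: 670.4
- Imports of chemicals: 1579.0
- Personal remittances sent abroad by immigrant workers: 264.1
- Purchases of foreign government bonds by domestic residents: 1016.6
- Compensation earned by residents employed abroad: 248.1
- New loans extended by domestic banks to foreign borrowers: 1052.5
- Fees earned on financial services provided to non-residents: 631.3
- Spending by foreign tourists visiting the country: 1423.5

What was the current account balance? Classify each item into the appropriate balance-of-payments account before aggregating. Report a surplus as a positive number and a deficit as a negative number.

-2363.0

Goods: -2782.0 - 1579.0 + 633.2 = -3727.8
Services: 508.9 + 1423.5 - 284.1 + 631.3 - 190.8 = 2088.8
Primary income: -174.0 + 194.6 + 248.1 - 670.4 + 199.2 = -202.5
Secondary income: -257.4 - 264.1 = -521.5
Current account = (-3727.8) + 2088.8 + (-202.5) + (-521.5) = -2363.0
(Excluded from the current account — capital account: sale of embassy land to a foreign government 106.9, capital transfers received from emigrants 128.1; financial account: borrowing by resident firms from foreign banks 629.9, domestic pension funds' purchases of foreign equities 867.5, purchases of foreign government bonds by domestic residents 1016.6, new loans extended by domestic banks to foreign borrowers 1052.5.)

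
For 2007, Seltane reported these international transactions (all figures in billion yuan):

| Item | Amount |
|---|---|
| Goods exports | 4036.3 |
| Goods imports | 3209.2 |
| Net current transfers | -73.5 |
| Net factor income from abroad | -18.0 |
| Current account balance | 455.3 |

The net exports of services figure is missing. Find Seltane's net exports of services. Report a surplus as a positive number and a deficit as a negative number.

Current account = goods balance + services balance + net primary income + net secondary income
Sum of the known components = 735.6
Net exports of services = CA - (known components) = 455.3 - 735.6 = -280.3

-280.3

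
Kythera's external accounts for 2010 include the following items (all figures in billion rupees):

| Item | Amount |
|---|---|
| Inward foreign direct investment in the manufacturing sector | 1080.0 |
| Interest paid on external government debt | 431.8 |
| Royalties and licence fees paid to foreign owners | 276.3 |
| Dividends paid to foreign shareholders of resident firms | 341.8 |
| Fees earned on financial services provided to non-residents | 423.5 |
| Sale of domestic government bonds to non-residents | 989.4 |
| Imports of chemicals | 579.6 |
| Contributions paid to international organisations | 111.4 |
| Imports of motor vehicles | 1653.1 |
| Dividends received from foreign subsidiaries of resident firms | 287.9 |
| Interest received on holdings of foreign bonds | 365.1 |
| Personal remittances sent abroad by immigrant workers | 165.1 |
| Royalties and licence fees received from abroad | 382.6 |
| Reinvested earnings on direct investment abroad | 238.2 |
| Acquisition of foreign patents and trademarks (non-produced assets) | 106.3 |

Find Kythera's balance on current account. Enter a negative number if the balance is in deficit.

-1861.8

Goods: -579.6 - 1653.1 = -2232.7
Services: 382.6 - 276.3 + 423.5 = 529.8
Primary income: 238.2 - 431.8 + 365.1 - 341.8 + 287.9 = 117.6
Secondary income: -165.1 - 111.4 = -276.5
Current account = (-2232.7) + 529.8 + 117.6 + (-276.5) = -1861.8
(Excluded from the current account — financial account: inward foreign direct investment in the manufacturing sector 1080.0, sale of domestic government bonds to non-residents 989.4; capital account: acquisition of foreign patents and trademarks (non-produced assets) 106.3.)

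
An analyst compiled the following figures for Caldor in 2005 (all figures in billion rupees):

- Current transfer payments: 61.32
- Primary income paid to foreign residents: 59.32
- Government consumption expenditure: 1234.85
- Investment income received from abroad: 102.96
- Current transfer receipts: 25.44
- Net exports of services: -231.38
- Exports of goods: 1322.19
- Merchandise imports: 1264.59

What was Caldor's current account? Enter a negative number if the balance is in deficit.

Goods balance = 1322.19 - 1264.59 = 57.60
Services balance = -231.38
Trade balance (goods + services) = 57.60 + (-231.38) = -173.78
Net primary income = 102.96 - 59.32 = 43.64
Net secondary income = 25.44 - 61.32 = -35.88
Current account = -173.78 + 43.64 + (-35.88) = -166.02

-166.02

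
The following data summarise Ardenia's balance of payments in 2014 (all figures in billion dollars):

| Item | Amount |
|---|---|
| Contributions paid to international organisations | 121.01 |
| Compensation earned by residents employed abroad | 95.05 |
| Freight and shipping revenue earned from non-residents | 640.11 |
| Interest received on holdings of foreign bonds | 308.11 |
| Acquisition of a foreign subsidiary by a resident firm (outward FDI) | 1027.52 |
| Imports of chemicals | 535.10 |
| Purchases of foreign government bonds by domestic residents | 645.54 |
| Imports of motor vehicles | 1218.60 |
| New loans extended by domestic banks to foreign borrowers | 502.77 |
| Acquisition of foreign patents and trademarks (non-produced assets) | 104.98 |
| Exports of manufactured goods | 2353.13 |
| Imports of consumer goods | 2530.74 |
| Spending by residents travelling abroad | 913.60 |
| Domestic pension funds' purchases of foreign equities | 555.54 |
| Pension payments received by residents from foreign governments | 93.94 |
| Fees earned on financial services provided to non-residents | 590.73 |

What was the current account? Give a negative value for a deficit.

-1237.98

Goods: -2530.74 + 2353.13 - 535.10 - 1218.60 = -1931.31
Services: -913.60 + 590.73 + 640.11 = 317.24
Primary income: 95.05 + 308.11 = 403.16
Secondary income: -121.01 + 93.94 = -27.07
Current account = (-1931.31) + 317.24 + 403.16 + (-27.07) = -1237.98
(Excluded from the current account — financial account: acquisition of a foreign subsidiary by a resident firm (outward FDI) 1027.52, purchases of foreign government bonds by domestic residents 645.54, new loans extended by domestic banks to foreign borrowers 502.77, domestic pension funds' purchases of foreign equities 555.54; capital account: acquisition of foreign patents and trademarks (non-produced assets) 104.98.)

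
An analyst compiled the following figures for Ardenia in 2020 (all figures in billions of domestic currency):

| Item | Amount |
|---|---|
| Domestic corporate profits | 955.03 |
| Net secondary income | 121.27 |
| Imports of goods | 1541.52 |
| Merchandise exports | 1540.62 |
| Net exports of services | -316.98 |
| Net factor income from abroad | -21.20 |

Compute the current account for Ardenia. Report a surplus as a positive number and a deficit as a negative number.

Goods balance = 1540.62 - 1541.52 = -0.90
Services balance = -316.98
Trade balance (goods + services) = -0.90 + (-316.98) = -317.88
Net primary income = -21.20
Net secondary income = 121.27
Current account = -317.88 + (-21.20) + 121.27 = -217.81

-217.81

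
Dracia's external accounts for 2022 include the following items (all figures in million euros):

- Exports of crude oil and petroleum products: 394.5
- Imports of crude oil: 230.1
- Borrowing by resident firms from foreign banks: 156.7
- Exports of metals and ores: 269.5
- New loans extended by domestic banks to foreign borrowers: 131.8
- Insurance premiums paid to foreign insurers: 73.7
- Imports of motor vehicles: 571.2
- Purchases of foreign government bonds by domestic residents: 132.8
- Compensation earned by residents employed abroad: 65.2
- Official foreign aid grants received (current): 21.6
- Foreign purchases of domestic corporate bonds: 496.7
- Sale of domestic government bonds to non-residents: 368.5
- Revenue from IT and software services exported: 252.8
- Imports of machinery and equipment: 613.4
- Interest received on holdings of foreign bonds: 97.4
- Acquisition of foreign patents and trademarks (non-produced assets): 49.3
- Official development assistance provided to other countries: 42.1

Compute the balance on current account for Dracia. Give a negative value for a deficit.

-429.5

Goods: -230.1 + 269.5 - 613.4 + 394.5 - 571.2 = -750.7
Services: -73.7 + 252.8 = 179.1
Primary income: 65.2 + 97.4 = 162.6
Secondary income: -42.1 + 21.6 = -20.5
Current account = (-750.7) + 179.1 + 162.6 + (-20.5) = -429.5
(Excluded from the current account — financial account: borrowing by resident firms from foreign banks 156.7, new loans extended by domestic banks to foreign borrowers 131.8, purchases of foreign government bonds by domestic residents 132.8, foreign purchases of domestic corporate bonds 496.7, sale of domestic government bonds to non-residents 368.5; capital account: acquisition of foreign patents and trademarks (non-produced assets) 49.3.)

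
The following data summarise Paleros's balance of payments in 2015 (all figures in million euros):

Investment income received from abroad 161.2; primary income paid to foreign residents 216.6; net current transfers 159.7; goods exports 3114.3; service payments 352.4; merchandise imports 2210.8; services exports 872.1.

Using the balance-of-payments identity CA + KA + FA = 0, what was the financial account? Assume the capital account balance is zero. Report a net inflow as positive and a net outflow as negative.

Goods balance = 3114.3 - 2210.8 = 903.5
Services balance = 872.1 - 352.4 = 519.7
Trade balance (goods + services) = 903.5 + 519.7 = 1423.2
Net primary income = 161.2 - 216.6 = -55.4
Net secondary income = 159.7
Current account = 1423.2 + (-55.4) + 159.7 = 1527.5
Financial account = -(1527.5) = -1527.5

-1527.5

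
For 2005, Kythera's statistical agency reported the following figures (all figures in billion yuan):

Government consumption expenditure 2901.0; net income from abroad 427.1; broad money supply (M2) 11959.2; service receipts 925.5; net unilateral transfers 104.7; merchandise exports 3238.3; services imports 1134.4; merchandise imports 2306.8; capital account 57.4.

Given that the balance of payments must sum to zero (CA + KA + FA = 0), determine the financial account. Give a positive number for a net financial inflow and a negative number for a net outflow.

-1311.8

Goods balance = 3238.3 - 2306.8 = 931.5
Services balance = 925.5 - 1134.4 = -208.9
Trade balance (goods + services) = 931.5 + (-208.9) = 722.6
Net primary income = 427.1
Net secondary income = 104.7
Current account = 722.6 + 427.1 + 104.7 = 1254.4
Financial account = -(1254.4 + 57.4) = -1311.8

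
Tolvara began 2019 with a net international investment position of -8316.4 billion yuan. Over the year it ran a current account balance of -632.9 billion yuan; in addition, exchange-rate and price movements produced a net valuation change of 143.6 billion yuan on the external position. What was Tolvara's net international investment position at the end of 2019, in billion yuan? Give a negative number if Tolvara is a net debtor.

-8805.7

Change in NIIP = current account + net valuation change = -632.9 + 143.6 = -489.3
End-of-year NIIP = -8316.4 + (-489.3) = -8805.7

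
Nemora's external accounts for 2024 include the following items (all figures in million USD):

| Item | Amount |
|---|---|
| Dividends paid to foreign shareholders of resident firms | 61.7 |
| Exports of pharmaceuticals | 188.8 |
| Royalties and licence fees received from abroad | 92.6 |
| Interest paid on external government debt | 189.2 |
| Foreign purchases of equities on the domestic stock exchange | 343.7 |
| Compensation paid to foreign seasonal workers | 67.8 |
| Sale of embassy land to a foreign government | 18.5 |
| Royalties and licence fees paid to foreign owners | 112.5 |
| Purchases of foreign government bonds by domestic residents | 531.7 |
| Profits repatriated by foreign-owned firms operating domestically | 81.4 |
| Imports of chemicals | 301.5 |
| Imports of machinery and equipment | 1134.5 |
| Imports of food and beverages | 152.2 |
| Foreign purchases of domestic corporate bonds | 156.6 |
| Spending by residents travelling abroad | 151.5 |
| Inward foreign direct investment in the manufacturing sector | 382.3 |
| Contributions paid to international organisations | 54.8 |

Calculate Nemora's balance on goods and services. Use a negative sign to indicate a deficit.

Goods: -1134.5 + 188.8 - 301.5 - 152.2 = -1399.4
Services: -112.5 - 151.5 + 92.6 = -171.4
Trade balance = -1399.4 + (-171.4) = -1570.8
(Excluded from the trade balance — primary income: dividends paid to foreign shareholders of resident firms 61.7, interest paid on external government debt 189.2, compensation paid to foreign seasonal workers 67.8, profits repatriated by foreign-owned firms operating domestically 81.4; financial account: foreign purchases of equities on the domestic stock exchange 343.7, purchases of foreign government bonds by domestic residents 531.7, foreign purchases of domestic corporate bonds 156.6, inward foreign direct investment in the manufacturing sector 382.3; capital account: sale of embassy land to a foreign government 18.5; secondary income: contributions paid to international organisations 54.8.)

-1570.8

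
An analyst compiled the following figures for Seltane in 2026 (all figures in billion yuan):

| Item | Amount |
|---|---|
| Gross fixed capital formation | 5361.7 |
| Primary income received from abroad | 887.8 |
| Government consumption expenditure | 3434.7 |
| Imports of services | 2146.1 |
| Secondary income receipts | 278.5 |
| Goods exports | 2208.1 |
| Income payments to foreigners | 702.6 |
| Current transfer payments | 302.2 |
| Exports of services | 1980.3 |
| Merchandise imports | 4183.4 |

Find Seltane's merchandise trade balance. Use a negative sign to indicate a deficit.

-1975.3

Goods balance = 2208.1 - 4183.4 = -1975.3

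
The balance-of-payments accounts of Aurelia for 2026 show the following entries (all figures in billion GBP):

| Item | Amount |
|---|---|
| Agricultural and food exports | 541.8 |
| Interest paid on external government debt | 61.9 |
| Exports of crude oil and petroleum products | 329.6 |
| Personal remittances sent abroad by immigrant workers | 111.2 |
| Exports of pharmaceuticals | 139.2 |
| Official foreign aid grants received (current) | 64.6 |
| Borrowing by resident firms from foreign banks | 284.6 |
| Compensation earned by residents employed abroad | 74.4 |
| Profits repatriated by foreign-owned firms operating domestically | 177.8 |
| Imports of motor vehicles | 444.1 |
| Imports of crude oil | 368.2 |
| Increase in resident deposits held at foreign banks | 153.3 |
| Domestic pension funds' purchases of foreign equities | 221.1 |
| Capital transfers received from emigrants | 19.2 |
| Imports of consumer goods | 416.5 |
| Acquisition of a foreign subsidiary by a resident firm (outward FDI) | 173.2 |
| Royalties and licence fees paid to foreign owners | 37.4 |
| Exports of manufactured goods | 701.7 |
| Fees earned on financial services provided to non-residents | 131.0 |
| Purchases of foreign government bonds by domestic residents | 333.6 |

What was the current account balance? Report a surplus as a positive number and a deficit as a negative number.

Goods: -416.5 + 139.2 - 444.1 - 368.2 + 541.8 + 701.7 + 329.6 = 483.5
Services: -37.4 + 131.0 = 93.6
Primary income: 74.4 - 61.9 - 177.8 = -165.3
Secondary income: 64.6 - 111.2 = -46.6
Current account = 483.5 + 93.6 + (-165.3) + (-46.6) = 365.2
(Excluded from the current account — financial account: borrowing by resident firms from foreign banks 284.6, increase in resident deposits held at foreign banks 153.3, domestic pension funds' purchases of foreign equities 221.1, acquisition of a foreign subsidiary by a resident firm (outward FDI) 173.2, purchases of foreign government bonds by domestic residents 333.6; capital account: capital transfers received from emigrants 19.2.)

365.2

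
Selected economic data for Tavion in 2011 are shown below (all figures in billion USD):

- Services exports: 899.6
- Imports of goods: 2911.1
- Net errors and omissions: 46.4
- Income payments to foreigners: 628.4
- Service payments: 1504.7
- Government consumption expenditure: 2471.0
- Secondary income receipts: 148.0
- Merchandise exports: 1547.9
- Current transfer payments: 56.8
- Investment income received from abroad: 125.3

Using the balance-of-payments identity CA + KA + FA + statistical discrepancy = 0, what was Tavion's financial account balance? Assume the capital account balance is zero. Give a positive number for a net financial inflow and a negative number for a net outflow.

Goods balance = 1547.9 - 2911.1 = -1363.2
Services balance = 899.6 - 1504.7 = -605.1
Trade balance (goods + services) = -1363.2 + (-605.1) = -1968.3
Net primary income = 125.3 - 628.4 = -503.1
Net secondary income = 148.0 - 56.8 = 91.2
Current account = -1968.3 + (-503.1) + 91.2 = -2380.2
Financial account = -(-2380.2 + 46.4) = 2333.8

2333.8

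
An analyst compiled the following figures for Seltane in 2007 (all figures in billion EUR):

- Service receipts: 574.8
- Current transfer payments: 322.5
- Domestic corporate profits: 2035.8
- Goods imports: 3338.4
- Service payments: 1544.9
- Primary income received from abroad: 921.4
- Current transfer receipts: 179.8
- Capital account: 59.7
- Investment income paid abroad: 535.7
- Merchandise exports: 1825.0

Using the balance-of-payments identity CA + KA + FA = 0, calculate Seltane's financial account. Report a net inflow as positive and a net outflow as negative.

2180.8

Goods balance = 1825.0 - 3338.4 = -1513.4
Services balance = 574.8 - 1544.9 = -970.1
Trade balance (goods + services) = -1513.4 + (-970.1) = -2483.5
Net primary income = 921.4 - 535.7 = 385.7
Net secondary income = 179.8 - 322.5 = -142.7
Current account = -2483.5 + 385.7 + (-142.7) = -2240.5
Financial account = -(-2240.5 + 59.7) = 2180.8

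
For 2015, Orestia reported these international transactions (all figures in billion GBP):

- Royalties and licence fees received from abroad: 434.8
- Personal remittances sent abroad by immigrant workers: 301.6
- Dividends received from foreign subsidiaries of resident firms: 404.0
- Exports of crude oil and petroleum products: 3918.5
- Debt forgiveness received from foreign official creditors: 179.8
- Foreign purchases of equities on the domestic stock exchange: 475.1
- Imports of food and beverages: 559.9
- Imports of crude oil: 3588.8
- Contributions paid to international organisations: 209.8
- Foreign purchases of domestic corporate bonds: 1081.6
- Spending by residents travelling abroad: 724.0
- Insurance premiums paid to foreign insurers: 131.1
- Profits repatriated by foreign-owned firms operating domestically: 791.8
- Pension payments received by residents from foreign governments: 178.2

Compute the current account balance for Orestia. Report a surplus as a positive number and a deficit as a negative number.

-1371.5

Goods: -3588.8 + 3918.5 - 559.9 = -230.2
Services: 434.8 - 724.0 - 131.1 = -420.3
Primary income: 404.0 - 791.8 = -387.8
Secondary income: -301.6 - 209.8 + 178.2 = -333.2
Current account = (-230.2) + (-420.3) + (-387.8) + (-333.2) = -1371.5
(Excluded from the current account — capital account: debt forgiveness received from foreign official creditors 179.8; financial account: foreign purchases of equities on the domestic stock exchange 475.1, foreign purchases of domestic corporate bonds 1081.6.)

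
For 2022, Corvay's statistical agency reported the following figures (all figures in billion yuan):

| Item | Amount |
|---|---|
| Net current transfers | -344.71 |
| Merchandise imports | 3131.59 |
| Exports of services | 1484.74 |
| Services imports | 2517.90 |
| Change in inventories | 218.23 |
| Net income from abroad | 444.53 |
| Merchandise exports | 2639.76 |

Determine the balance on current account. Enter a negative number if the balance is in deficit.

Goods balance = 2639.76 - 3131.59 = -491.83
Services balance = 1484.74 - 2517.90 = -1033.16
Trade balance (goods + services) = -491.83 + (-1033.16) = -1524.99
Net primary income = 444.53
Net secondary income = -344.71
Current account = -1524.99 + 444.53 + (-344.71) = -1425.17

-1425.17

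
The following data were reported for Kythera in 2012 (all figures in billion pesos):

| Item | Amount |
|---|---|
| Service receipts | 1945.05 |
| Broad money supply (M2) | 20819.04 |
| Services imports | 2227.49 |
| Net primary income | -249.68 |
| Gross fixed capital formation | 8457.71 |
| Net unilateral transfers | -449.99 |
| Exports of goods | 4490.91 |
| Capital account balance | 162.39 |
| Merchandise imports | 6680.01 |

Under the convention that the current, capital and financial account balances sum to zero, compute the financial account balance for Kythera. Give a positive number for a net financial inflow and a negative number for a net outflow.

Goods balance = 4490.91 - 6680.01 = -2189.10
Services balance = 1945.05 - 2227.49 = -282.44
Trade balance (goods + services) = -2189.10 + (-282.44) = -2471.54
Net primary income = -249.68
Net secondary income = -449.99
Current account = -2471.54 + (-249.68) + (-449.99) = -3171.21
Financial account = -(-3171.21 + 162.39) = 3008.82

3008.82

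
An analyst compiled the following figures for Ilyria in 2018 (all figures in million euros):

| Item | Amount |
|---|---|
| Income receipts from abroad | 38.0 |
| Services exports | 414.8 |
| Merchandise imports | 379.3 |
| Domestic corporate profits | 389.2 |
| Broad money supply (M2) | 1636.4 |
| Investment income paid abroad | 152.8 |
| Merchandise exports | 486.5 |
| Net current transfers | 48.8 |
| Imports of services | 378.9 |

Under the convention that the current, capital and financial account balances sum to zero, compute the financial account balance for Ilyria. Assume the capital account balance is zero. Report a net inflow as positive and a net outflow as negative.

Goods balance = 486.5 - 379.3 = 107.2
Services balance = 414.8 - 378.9 = 35.9
Trade balance (goods + services) = 107.2 + 35.9 = 143.1
Net primary income = 38.0 - 152.8 = -114.8
Net secondary income = 48.8
Current account = 143.1 + (-114.8) + 48.8 = 77.1
Financial account = -(77.1) = -77.1

-77.1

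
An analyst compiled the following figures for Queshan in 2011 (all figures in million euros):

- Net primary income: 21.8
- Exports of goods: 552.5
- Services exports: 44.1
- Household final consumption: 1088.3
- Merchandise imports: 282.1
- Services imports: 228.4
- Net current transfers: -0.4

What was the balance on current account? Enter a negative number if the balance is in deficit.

Goods balance = 552.5 - 282.1 = 270.4
Services balance = 44.1 - 228.4 = -184.3
Trade balance (goods + services) = 270.4 + (-184.3) = 86.1
Net primary income = 21.8
Net secondary income = -0.4
Current account = 86.1 + 21.8 + (-0.4) = 107.5

107.5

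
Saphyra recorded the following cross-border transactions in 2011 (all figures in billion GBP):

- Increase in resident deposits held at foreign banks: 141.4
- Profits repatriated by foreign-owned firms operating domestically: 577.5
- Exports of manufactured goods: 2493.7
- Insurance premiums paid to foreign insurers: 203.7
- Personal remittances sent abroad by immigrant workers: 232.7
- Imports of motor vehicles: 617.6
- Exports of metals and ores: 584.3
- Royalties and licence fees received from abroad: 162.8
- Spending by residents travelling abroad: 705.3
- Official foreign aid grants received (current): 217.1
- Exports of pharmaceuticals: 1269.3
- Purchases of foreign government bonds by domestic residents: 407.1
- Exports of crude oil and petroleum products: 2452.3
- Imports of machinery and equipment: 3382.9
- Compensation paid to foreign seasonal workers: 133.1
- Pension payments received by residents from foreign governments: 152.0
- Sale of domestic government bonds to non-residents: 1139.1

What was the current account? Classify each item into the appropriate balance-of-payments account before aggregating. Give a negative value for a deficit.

Goods: -3382.9 + 2452.3 + 2493.7 - 617.6 + 584.3 + 1269.3 = 2799.1
Services: -705.3 + 162.8 - 203.7 = -746.2
Primary income: -133.1 - 577.5 = -710.6
Secondary income: 152.0 - 232.7 + 217.1 = 136.4
Current account = 2799.1 + (-746.2) + (-710.6) + 136.4 = 1478.7
(Excluded from the current account — financial account: increase in resident deposits held at foreign banks 141.4, purchases of foreign government bonds by domestic residents 407.1, sale of domestic government bonds to non-residents 1139.1.)

1478.7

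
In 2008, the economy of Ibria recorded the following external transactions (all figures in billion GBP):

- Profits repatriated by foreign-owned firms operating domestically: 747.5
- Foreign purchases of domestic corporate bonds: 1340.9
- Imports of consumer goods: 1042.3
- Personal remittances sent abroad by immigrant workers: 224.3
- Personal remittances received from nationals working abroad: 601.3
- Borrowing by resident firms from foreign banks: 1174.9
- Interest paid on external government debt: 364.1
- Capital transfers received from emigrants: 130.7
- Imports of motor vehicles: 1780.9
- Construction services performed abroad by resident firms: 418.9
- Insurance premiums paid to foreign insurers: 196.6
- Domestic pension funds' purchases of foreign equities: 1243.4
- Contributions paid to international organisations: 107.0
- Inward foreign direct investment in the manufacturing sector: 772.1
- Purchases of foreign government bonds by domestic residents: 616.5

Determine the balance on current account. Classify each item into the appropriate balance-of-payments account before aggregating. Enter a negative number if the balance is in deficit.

Goods: -1780.9 - 1042.3 = -2823.2
Services: -196.6 + 418.9 = 222.3
Primary income: -747.5 - 364.1 = -1111.6
Secondary income: -107.0 - 224.3 + 601.3 = 270.0
Current account = (-2823.2) + 222.3 + (-1111.6) + 270.0 = -3442.5
(Excluded from the current account — financial account: foreign purchases of domestic corporate bonds 1340.9, borrowing by resident firms from foreign banks 1174.9, domestic pension funds' purchases of foreign equities 1243.4, inward foreign direct investment in the manufacturing sector 772.1, purchases of foreign government bonds by domestic residents 616.5; capital account: capital transfers received from emigrants 130.7.)

-3442.5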